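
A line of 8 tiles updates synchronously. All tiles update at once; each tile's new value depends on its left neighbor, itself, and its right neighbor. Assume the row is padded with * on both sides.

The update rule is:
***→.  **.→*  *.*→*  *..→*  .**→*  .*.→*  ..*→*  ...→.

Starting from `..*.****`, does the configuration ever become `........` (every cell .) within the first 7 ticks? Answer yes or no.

no

*****...
....**.*
*..*****
****....
...**..*
*.******
***.....
tick 7 is ***....., still not uniform .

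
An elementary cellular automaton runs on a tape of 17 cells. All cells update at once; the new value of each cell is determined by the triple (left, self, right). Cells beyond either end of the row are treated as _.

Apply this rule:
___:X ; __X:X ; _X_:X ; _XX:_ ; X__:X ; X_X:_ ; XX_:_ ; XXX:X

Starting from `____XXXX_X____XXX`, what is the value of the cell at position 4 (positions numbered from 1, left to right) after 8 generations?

X

XXXX_XX__XXXXX_X_
_XX____XX_XXX__XX
X__XXXX____X_XX__
XXX_XX_XXXXX___XX
_X______XXX_XXX__
XXXXXXXX_X___X_XX
_XXXXXX__XXXXX___
X_XXXX_XX_XXX_XXX
position 4 holds X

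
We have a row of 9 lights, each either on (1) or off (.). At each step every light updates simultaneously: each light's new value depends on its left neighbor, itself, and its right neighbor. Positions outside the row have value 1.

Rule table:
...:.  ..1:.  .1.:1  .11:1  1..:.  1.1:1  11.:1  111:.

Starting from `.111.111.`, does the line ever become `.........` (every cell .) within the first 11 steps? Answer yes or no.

no

11.111.11
.111.111.  (repeats step 0; period 2)
step 11: 11.111.11
step 11 is 11.111.11, still not uniform .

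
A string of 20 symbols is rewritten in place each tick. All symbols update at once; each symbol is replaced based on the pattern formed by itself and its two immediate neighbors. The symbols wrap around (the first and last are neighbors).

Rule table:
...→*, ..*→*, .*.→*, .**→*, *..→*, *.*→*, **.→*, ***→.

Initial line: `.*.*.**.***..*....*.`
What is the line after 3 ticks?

*********.**********
........***.........
*********.**********

*********.**********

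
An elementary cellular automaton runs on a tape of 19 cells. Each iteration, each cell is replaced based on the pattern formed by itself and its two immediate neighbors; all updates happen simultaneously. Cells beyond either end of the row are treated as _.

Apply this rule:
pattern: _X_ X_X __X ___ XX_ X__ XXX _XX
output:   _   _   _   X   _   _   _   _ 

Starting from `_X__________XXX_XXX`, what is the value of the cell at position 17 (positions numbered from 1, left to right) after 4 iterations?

___XXXXXXXX________
XX__________XXXXXXX
___XXXXXXXX________  (repeats iteration 1; period 2)
iteration 4: XX__________XXXXXXX
position 17 holds X

X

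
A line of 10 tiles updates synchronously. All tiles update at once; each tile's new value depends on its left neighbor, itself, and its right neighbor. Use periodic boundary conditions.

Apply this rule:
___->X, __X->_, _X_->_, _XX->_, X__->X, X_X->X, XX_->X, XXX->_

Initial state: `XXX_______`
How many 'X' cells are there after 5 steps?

step 1: __XXXXXXX_
step 2: X_______XX
step 3: XXXXXXX___
step 4: ______XXX_
step 5: XXXXX___XX
count of X: 7

7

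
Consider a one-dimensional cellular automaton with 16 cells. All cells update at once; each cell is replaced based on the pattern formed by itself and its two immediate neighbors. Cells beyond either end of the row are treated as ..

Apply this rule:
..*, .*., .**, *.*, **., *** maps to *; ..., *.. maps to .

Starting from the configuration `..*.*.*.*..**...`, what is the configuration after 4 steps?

*************...

.********.***...
*************...
*************...  (fixed point — unchanged through step 4)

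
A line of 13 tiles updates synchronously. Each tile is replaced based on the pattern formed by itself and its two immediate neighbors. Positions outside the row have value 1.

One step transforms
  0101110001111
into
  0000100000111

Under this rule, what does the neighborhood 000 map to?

0

At position 7 the neighborhood is 000; the next row has 0 there.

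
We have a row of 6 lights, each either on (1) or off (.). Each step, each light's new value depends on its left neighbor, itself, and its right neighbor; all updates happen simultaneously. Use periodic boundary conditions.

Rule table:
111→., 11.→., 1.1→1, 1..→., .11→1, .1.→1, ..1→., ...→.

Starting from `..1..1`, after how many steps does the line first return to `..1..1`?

1

..1..1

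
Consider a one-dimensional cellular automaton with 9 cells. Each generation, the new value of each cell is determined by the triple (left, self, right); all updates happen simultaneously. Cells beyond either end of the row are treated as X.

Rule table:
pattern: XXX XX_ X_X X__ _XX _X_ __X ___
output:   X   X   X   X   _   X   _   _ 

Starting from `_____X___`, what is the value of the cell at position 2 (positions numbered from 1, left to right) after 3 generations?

X

X____XX__
XX____XX_
XXX____XX
position 2 holds X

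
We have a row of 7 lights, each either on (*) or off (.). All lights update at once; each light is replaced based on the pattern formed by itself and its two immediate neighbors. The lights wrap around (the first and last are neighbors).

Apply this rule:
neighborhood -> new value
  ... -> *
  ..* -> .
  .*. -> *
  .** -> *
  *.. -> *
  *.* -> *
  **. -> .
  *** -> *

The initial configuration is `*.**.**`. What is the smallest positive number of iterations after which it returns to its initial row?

iteration 1: .**.***
iteration 2: **.***.
iteration 3: *.***.*
iteration 4: .***.**
iteration 5: ***.**.
iteration 6: **.**.*
iteration 7: *.**.**

7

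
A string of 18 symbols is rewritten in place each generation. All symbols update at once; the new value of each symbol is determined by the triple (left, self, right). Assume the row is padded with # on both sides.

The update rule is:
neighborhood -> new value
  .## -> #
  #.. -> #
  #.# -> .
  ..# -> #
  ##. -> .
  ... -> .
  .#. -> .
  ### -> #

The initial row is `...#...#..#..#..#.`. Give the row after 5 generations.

..#..#.##.##..####

#.#.#.#.##.##.##..
........#..#..#.##
#......#.##.##..##
.#....#..#..#.####
..#..#.##.##..####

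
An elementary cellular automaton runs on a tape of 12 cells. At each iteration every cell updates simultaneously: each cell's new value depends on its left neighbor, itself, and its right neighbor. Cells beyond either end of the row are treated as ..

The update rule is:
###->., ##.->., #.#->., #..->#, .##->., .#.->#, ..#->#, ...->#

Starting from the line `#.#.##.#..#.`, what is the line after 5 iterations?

.......#####

iteration 1: #.#....#####
iteration 2: #.#####.....
iteration 3: #......#####
iteration 4: #######.....
iteration 5: .......#####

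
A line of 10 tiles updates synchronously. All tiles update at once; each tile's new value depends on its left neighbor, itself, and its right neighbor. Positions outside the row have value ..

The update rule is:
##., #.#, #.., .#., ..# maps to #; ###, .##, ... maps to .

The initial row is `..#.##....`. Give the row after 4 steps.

.###.##...
#..##.##..
###.##.##.
..##.##.##

..##.##.##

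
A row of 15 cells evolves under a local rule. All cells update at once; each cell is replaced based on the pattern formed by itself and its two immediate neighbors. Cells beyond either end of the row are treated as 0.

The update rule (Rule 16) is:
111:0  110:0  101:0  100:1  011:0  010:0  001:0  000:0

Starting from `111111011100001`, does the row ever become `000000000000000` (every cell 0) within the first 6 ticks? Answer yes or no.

yes

000000000010000
000000000001000
000000000000100
000000000000010
000000000000001
000000000000000
all cells are 0 at tick 6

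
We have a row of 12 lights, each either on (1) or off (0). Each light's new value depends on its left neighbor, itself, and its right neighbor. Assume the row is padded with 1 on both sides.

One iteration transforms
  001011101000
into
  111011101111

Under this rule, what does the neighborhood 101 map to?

At position 3 the neighborhood is 101; the next row has 0 there.

0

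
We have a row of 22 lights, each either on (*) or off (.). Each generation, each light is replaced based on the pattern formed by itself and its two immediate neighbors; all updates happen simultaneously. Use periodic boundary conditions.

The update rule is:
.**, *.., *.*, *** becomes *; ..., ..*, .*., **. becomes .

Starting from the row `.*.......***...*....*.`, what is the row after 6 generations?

....*..*.....*.*.*...*

generation 1: ..*......**.*...*....*
generation 2: *..*.....*.*.*...*....
generation 3: .*..*.....*.*.*...*...
generation 4: ..*..*.....*.*.*...*..
generation 5: ...*..*.....*.*.*...*.
generation 6: ....*..*.....*.*.*...*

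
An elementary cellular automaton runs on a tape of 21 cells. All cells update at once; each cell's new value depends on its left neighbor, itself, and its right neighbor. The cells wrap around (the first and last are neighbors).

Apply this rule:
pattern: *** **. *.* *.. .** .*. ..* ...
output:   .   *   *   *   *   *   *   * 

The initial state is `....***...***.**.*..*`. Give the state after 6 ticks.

....***...***........

*****.*****.*********
....***...***........
*****.*****.*********  (repeats tick 1; period 2)
tick 6: ....***...***........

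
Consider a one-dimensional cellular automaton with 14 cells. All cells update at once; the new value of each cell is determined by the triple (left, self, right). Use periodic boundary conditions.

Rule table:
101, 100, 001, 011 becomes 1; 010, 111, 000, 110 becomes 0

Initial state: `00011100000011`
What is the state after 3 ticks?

11011010111010

tick 1: 10110010000110
tick 2: 01101101001101
tick 3: 11011010111010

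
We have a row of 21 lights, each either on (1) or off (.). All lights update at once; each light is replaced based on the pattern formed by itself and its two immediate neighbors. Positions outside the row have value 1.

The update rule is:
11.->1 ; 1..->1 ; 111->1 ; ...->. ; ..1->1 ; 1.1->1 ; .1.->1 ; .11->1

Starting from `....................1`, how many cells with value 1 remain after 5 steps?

1..................11
11................111
111..............1111
1111............11111
11111..........111111
count of 1: 11

11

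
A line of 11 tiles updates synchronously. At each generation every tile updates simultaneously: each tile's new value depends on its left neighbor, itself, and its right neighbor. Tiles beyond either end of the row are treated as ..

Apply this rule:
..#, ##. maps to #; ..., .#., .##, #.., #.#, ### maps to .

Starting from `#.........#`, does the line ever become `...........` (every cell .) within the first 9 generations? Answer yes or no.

no

generation 1: .........#.
generation 2: ........#..
generation 3: .......#...
generation 4: ......#....
generation 5: .....#.....
generation 6: ....#......
generation 7: ...#.......
generation 8: ..#........
generation 9: .#.........
generation 9 is .#........., still not uniform .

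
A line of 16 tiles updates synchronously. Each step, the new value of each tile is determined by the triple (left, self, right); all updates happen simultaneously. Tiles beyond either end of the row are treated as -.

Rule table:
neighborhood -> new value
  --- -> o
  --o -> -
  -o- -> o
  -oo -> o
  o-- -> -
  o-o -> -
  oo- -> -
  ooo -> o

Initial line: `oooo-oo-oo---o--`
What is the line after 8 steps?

ooo--o--o--o-o-o
oo---o--o--o-o-o
o--o-o--o--o-o-o
o--o-o--o--o-o-o  (fixed point — unchanged through step 8)

o--o-o--o--o-o-o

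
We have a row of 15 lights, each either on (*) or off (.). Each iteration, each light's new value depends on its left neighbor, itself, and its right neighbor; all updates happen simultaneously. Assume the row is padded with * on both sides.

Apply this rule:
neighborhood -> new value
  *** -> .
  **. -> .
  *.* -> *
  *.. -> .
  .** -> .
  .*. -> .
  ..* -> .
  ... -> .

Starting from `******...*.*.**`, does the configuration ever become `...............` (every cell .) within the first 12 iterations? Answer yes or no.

yes

iteration 1: ..........*.*..
iteration 2: ...........*...
iteration 3: ...............
all cells are . at iteration 3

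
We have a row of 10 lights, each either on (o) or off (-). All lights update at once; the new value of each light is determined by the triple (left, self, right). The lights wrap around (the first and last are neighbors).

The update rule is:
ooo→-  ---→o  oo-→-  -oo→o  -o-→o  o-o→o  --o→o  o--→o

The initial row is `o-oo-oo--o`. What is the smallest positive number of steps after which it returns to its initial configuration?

step 1: -oo-oo-ooo
step 2: oo-oo-oo--
step 3: o-oo-oo-oo
step 4: -oo-oo-oo-
step 5: oo-oo-oo-o
step 6: --oo-oo-oo
step 7: ooo-oo-oo-
step 8: o--oo-oo-o
step 9: -ooo-oo-oo
step 10: oo--oo-oo-
step 11: o-ooo-oo-o
step 12: -oo--oo-oo
step 13: oo-ooo-oo-
step 14: o-oo--oo-o
step 15: -oo-ooo-oo
step 16: oo-oo--oo-
step 17: o-oo-ooo-o
step 18: -oo-oo--oo
step 19: oo-oo-ooo-
step 20: o-oo-oo--o

20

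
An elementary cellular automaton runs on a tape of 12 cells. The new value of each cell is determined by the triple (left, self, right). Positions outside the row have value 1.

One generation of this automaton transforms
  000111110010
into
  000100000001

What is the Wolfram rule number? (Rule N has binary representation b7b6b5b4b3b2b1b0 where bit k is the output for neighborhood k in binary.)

40

position 4: 111 → 0  (bit 7 = 0)
position 7: 110 → 0  (bit 6 = 0)
position 11: 101 → 1  (bit 5 = 1)
position 0: 100 → 0  (bit 4 = 0)
position 3: 011 → 1  (bit 3 = 1)
position 10: 010 → 0  (bit 2 = 0)
position 2: 001 → 0  (bit 1 = 0)
position 1: 000 → 0  (bit 0 = 0)
bits b7..b0 = 00101000 = 40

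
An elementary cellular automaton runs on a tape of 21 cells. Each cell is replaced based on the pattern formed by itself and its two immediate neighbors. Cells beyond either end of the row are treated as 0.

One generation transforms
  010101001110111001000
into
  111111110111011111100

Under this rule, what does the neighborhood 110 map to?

At position 10 the neighborhood is 110; the next row has 1 there.

1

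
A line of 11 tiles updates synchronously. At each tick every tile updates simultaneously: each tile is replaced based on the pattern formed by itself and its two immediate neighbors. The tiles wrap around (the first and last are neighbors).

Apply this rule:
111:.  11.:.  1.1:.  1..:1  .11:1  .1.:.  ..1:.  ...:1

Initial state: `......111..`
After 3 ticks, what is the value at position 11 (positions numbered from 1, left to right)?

11111.1..11
.......1.1.
111111....1
position 11 holds 1

1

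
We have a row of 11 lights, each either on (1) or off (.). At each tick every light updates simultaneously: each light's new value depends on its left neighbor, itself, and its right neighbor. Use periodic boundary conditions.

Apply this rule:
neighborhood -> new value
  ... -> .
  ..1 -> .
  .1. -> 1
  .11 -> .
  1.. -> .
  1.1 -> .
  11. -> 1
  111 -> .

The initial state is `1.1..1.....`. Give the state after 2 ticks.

1.1..1.....

tick 1: 1.1..1.....  (fixed point — unchanged through tick 2)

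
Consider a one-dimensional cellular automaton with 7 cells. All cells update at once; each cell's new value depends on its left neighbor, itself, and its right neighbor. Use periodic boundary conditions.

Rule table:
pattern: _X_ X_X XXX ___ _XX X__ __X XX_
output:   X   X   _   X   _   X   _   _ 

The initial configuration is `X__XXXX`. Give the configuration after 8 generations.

XXXX_XX

_X_____
_XXXXXX
X______
XXXXXX_
______X
XXXXX_X
_____X_
XXXX_XX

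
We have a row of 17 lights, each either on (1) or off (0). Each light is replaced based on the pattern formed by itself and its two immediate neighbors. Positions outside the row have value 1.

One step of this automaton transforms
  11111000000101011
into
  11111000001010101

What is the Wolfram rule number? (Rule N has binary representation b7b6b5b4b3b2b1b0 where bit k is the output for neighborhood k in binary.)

226

position 0: 111 → 1  (bit 7 = 1)
position 4: 110 → 1  (bit 6 = 1)
position 12: 101 → 1  (bit 5 = 1)
position 5: 100 → 0  (bit 4 = 0)
position 15: 011 → 0  (bit 3 = 0)
position 11: 010 → 0  (bit 2 = 0)
position 10: 001 → 1  (bit 1 = 1)
position 6: 000 → 0  (bit 0 = 0)
bits b7..b0 = 11100010 = 226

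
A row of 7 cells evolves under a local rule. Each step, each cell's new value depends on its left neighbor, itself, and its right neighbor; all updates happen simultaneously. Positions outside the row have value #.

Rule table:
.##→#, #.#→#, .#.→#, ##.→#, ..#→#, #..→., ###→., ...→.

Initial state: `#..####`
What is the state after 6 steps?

###.##.

#.##...
####..#
...#.##
..####.
.##..##
###.##.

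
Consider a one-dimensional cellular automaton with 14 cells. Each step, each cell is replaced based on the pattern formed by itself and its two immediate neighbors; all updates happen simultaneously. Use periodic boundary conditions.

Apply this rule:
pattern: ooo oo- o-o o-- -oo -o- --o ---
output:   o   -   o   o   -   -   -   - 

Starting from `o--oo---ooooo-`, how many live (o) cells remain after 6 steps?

-o---o---ooo-o
o-o---o---o-o-
-o-o---o---o-o
o-o-o---o---o-
-o-o-o---o---o
o-o-o-o---o---
count of o: 5

5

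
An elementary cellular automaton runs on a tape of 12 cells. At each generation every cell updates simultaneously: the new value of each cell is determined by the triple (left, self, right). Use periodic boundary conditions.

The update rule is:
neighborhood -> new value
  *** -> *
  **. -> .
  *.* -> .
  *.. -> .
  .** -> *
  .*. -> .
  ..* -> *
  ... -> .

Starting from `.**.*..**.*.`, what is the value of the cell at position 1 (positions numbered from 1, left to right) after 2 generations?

*

generation 1: **....**....
generation 2: *....**....*
position 1 holds *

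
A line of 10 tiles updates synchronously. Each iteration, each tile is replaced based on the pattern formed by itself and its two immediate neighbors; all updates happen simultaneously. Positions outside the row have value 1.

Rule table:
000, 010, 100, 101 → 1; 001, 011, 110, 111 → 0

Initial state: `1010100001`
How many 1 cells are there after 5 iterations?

0111111100
1000000010
0111111011
1000000100
0111110110
count of 1: 7

7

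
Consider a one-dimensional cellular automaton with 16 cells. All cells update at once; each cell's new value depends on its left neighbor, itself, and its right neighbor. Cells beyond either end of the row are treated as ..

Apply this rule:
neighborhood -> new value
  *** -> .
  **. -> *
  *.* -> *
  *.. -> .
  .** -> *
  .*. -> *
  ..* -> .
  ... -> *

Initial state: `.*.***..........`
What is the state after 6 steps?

.***.*.*********
.*.*****.......*
.***...*.*****.*
.*.*.*.***...***
.*******.*.*.*.*
.*.....*********

.*.....*********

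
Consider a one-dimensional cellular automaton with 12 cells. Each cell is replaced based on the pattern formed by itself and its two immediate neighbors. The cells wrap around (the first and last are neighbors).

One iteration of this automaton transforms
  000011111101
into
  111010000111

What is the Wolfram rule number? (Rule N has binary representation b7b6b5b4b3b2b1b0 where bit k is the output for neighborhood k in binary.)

125

position 5: 111 → 0  (bit 7 = 0)
position 9: 110 → 1  (bit 6 = 1)
position 10: 101 → 1  (bit 5 = 1)
position 0: 100 → 1  (bit 4 = 1)
position 4: 011 → 1  (bit 3 = 1)
position 11: 010 → 1  (bit 2 = 1)
position 3: 001 → 0  (bit 1 = 0)
position 1: 000 → 1  (bit 0 = 1)
bits b7..b0 = 01111101 = 125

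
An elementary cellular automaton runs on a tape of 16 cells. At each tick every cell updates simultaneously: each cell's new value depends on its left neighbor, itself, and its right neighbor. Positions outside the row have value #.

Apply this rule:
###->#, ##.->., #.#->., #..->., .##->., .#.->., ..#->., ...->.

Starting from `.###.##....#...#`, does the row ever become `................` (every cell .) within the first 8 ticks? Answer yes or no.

yes

tick 1: ..#.............
tick 2: ................
all cells are . at tick 2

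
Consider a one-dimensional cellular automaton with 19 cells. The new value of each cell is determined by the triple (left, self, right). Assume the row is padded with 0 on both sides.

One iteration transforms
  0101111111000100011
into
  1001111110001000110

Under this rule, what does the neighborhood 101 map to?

0

At position 2 the neighborhood is 101; the next row has 0 there.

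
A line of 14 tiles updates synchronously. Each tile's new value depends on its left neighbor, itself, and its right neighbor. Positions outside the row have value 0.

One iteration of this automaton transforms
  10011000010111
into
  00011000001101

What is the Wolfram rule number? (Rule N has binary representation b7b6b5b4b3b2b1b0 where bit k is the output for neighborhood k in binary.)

position 12: 111 → 0  (bit 7 = 0)
position 4: 110 → 1  (bit 6 = 1)
position 10: 101 → 1  (bit 5 = 1)
position 1: 100 → 0  (bit 4 = 0)
position 3: 011 → 1  (bit 3 = 1)
position 0: 010 → 0  (bit 2 = 0)
position 2: 001 → 0  (bit 1 = 0)
position 6: 000 → 0  (bit 0 = 0)
bits b7..b0 = 01101000 = 104

104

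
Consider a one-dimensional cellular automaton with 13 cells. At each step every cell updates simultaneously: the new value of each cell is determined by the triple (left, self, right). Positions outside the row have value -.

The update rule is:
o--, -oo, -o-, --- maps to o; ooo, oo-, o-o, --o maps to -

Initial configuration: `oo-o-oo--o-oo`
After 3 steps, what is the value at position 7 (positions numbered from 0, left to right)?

o--o-o-o-o-o-
oo-o-o-o-o-oo
o--o-o-o-o-o-
position 7 holds o

o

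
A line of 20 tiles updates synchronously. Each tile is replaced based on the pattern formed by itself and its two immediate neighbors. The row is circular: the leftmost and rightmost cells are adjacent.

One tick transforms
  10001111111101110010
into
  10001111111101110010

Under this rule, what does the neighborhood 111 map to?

1

At position 5 the neighborhood is 111; the next row has 1 there.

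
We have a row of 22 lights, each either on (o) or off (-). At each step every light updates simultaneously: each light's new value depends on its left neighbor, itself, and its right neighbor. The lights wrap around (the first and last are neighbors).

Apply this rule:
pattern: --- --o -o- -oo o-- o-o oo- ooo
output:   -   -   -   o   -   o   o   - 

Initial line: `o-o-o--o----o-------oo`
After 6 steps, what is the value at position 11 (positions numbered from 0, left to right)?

step 1: oo-o----------------o-
step 2: ooo------------------o
step 3: --o------------------o
step 4: ----------------------
step 5: ----------------------  (fixed point — unchanged through step 6)
position 11 holds -

-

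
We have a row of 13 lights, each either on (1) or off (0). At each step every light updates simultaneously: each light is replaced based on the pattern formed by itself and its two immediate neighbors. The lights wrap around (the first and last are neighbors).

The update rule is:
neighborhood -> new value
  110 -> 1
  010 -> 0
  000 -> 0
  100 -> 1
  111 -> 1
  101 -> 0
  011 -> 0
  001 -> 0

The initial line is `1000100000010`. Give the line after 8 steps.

0100010000000
0010001000000
0001000100000
0000100010000
0000010001000
0000001000100
0000000100010
0000000010001

0000000010001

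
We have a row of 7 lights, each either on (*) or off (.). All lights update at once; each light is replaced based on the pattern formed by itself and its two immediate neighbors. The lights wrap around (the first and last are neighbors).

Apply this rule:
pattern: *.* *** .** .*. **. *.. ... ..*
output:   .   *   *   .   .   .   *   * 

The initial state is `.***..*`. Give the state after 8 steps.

.**..*.
**..*..
*..*..*
..*..**
.*..**.
*..**..
..**..*
.**..*.

.**..*.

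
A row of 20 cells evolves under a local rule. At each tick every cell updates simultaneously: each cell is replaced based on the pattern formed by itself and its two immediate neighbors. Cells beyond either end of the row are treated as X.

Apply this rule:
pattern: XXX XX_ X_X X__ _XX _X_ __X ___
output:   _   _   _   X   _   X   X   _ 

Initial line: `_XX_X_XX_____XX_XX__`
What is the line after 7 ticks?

X___XXX___X_______X_

____X___X___X_____XX
X__XXX_XXX_XXX___X__
_XX___________X_XXXX
___X_________XX_____
X_XXX_______X__X___X
_____X_____XXXXXX_X_
X___XXX___X_______X_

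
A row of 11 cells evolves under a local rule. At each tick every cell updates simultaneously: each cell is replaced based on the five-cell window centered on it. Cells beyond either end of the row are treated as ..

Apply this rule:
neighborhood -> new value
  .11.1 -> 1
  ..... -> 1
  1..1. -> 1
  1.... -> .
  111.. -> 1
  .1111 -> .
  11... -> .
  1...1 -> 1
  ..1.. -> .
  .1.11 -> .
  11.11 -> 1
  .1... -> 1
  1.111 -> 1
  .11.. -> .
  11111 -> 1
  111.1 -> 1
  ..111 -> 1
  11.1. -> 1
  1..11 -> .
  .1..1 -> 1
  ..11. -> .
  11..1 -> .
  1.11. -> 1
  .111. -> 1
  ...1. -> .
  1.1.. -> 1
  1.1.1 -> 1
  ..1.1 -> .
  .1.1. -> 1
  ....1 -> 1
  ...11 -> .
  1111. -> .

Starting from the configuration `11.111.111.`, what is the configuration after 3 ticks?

tick 1: .111111111.
tick 2: .1.11111.1.
tick 3: ...1.1.1111

...1.1.1111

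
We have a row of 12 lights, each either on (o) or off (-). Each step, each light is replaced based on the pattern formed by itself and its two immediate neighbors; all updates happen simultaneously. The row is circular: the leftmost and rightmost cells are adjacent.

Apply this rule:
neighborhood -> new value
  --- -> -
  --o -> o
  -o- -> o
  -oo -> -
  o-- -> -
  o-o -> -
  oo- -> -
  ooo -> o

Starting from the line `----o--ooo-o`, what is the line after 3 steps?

-oo--oo-o---

step 1: ---oo-o-o--o
step 2: --o---o-o-oo
step 3: -oo--oo-o---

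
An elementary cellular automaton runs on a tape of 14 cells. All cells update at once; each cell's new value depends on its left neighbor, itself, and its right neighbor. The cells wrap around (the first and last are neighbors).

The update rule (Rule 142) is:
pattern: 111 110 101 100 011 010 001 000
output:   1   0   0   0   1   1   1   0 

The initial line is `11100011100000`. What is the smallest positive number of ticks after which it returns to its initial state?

11000111000001
10001110000011
00011100000111
00111000001110
01110000011100
11100000111000
11000001110001
10000011100011
00000111000111
00001110001110
00011100011100
00111000111000
01110001110000
11100011100000

14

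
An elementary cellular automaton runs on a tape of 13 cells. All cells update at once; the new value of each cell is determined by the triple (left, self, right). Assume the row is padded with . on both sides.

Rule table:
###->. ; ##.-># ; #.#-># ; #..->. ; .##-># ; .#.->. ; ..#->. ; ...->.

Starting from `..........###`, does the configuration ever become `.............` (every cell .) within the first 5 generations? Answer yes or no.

yes

..........#.#
...........#.
.............
all cells are . at generation 3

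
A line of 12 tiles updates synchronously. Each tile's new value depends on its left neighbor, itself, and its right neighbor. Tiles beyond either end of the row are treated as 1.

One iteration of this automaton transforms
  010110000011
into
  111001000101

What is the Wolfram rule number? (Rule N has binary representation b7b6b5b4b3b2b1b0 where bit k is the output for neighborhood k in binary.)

182

position 11: 111 → 1  (bit 7 = 1)
position 4: 110 → 0  (bit 6 = 0)
position 0: 101 → 1  (bit 5 = 1)
position 5: 100 → 1  (bit 4 = 1)
position 3: 011 → 0  (bit 3 = 0)
position 1: 010 → 1  (bit 2 = 1)
position 9: 001 → 1  (bit 1 = 1)
position 6: 000 → 0  (bit 0 = 0)
bits b7..b0 = 10110110 = 182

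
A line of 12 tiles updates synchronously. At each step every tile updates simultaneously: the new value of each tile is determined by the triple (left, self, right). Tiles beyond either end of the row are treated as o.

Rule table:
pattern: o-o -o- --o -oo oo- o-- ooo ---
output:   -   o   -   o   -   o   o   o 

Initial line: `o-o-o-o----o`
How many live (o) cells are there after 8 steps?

6

step 1: --o-o-oooo-o
step 2: o-o-o-ooo--o
step 3: --o-o-oo-o-o
step 4: o-o-o-o--o-o
step 5: --o-o-oo-o-o  (repeats step 3; period 2)
step 8: o-o-o-o--o-o
count of o: 6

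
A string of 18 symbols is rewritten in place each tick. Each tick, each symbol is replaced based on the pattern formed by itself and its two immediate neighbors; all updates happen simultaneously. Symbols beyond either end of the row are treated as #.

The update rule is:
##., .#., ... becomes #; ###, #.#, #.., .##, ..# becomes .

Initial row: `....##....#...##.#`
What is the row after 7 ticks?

..#..#..#.#.#..#..

.##..#.##.#.#..#..
..#..#..#.#.#..#..
..#..#..#.#.#..#..  (fixed point — unchanged through tick 7)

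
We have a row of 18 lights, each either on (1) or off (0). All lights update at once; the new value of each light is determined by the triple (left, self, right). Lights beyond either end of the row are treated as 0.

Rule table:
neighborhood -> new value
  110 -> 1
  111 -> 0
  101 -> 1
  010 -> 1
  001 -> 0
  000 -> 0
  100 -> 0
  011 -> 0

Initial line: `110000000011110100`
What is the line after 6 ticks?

010000000000000100

010000000000011100
010000000000000100
010000000000000100  (fixed point — unchanged through tick 6)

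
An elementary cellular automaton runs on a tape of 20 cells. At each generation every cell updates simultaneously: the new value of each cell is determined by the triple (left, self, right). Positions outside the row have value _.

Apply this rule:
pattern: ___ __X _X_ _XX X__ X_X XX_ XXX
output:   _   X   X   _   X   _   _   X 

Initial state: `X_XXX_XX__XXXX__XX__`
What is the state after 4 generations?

X_X___XX_X____XX___X

X__X____XX_XX_XX__X_
XXXXX__X________XXXX
_XXX_XXXX______X_XX_
X_X___XX_X____XX___X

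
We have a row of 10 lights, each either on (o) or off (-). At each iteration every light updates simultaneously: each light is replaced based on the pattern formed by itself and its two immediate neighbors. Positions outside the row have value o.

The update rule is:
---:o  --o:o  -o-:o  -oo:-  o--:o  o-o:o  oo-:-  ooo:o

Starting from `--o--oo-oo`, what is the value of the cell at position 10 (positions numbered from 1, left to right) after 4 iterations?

-

ooooo--o-o
oooo-oooo-
ooo-o-oo-o
oo-ooo--o-
position 10 holds -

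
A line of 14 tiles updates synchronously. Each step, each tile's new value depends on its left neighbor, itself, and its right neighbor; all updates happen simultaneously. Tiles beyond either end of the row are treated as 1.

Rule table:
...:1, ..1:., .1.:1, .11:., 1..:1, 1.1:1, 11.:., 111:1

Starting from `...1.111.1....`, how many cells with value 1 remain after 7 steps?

10

step 1: 11.11.1.11111.
step 2: 1.1..111.111.1
step 3: .111..1.1.1.1.
step 4: 1.1.1.11111111
step 5: .11111.1111111
step 6: 1.111.1.111111
step 7: .1.1.111.11111
count of 1: 10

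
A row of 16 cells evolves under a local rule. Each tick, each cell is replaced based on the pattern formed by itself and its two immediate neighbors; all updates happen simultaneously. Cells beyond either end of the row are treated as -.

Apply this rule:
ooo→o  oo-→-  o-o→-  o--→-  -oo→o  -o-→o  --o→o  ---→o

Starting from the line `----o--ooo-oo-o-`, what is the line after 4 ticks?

ooooo-ooo--o--o-
oooo--oo--oo-oo-
ooo--oo--oo--o--
oo--oo--oo--oo-o

oo--oo--oo--oo-o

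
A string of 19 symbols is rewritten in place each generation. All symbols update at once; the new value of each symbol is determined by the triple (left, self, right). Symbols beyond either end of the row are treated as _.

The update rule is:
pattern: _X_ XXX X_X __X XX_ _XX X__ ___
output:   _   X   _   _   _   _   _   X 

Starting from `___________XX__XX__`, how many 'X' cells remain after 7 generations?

9

XXXXXXXXXX________X
_XXXXXXXX__XXXXXX__
__XXXXXX____XXXX__X
X__XXXX__XX__XX____
____XX__________XXX
XXX____XXXXXXXX__X_
_X__XX__XXXXXX_____
count of X: 9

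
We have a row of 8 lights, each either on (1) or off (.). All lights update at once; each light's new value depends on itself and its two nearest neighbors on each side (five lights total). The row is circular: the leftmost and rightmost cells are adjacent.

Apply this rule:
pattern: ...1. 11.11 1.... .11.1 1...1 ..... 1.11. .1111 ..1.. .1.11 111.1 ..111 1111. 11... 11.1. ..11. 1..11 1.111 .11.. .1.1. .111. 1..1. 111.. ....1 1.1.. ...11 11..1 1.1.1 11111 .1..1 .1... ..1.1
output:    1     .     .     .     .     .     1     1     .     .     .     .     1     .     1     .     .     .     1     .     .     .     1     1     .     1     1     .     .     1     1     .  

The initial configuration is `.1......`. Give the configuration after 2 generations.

.1.1.11.

1.1....1
.1.1.11.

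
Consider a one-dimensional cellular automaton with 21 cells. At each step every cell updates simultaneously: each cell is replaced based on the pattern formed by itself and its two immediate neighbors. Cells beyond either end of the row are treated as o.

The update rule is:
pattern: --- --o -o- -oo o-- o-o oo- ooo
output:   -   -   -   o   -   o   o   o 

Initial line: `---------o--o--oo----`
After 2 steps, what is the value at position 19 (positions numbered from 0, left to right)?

step 1: ---------------oo----
step 2: ---------------oo----
position 19 holds -

-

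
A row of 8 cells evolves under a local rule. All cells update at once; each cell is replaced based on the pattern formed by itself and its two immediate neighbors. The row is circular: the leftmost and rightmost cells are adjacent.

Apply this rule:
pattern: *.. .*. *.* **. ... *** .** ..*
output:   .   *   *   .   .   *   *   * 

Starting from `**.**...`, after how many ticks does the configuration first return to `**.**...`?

tick 1: *.**...*
tick 2: .**...**
tick 3: **...**.
tick 4: *...**.*
tick 5: ...**.**
tick 6: ..**.**.
tick 7: .**.**..
tick 8: **.**...

8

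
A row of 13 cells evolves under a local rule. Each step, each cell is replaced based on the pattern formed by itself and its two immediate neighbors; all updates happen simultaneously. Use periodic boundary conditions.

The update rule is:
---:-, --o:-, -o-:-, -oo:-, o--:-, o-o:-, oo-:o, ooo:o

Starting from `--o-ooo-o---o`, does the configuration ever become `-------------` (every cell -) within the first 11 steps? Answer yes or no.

-----oo------
------o------
-------------
all cells are - at step 3

yes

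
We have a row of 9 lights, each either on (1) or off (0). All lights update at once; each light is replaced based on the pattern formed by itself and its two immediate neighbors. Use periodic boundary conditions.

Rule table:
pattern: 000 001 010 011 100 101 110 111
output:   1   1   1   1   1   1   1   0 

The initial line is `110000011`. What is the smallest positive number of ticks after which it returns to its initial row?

2

011111110
110000011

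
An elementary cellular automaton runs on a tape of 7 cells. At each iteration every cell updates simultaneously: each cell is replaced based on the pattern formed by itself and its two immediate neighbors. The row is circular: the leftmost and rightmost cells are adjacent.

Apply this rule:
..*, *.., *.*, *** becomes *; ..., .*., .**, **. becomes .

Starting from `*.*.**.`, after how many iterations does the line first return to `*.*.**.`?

2

.*.*..*
*.*.**.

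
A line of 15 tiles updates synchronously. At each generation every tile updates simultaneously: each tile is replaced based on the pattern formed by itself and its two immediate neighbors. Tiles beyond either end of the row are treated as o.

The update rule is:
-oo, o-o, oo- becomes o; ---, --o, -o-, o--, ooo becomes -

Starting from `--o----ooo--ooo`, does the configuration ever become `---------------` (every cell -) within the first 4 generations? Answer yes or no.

-------o-o--o--
--------o------
---------------
all cells are - at generation 3

yes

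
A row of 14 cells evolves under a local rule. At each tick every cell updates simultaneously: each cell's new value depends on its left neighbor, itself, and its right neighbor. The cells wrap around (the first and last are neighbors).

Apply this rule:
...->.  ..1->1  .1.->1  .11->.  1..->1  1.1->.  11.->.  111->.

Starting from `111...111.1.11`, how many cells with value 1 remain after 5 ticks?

6

tick 1: ...1.1....1...
tick 2: ..11.11..111..
tick 3: .1.....11...1.
tick 4: 111...1..1.111
tick 5: ...1.11111....
count of 1: 6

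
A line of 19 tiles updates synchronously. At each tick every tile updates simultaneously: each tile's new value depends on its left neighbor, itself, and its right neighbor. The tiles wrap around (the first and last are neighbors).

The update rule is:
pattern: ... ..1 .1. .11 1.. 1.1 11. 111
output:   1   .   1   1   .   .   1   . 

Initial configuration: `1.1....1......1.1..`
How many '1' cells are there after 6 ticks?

1.1.11.1.1111.1.1..
1.1.11.1.1..1.1.1..
1.1.11.1.1..1.1.1..  (fixed point — unchanged through tick 6)
count of 1: 9

9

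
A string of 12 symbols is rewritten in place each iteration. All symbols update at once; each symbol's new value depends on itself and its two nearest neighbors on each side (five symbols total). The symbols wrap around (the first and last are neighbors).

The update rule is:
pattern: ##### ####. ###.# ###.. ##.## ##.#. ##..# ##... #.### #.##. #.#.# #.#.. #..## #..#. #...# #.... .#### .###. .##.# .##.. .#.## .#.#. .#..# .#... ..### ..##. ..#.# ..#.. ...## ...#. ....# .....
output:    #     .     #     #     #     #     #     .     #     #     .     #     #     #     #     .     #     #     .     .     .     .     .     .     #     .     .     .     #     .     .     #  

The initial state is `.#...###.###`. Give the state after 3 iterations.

##########.#

##.#########
.###########
##########.#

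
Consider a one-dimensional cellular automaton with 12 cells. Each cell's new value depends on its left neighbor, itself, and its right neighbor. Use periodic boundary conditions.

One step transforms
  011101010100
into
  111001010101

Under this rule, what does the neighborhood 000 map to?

At position 11 the neighborhood is 000; the next row has 1 there.

1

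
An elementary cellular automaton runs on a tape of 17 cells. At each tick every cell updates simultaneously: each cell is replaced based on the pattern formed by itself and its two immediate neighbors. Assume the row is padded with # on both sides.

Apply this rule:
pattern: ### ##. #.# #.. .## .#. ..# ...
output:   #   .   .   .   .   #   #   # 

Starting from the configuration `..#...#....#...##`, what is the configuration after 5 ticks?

tick 1: .##.###.####.##.#
tick 2: .....#...##......
tick 3: .#####.##...#####
tick 4: ..###.....##.####
tick 5: .#.#..####....###

.#.#..####....###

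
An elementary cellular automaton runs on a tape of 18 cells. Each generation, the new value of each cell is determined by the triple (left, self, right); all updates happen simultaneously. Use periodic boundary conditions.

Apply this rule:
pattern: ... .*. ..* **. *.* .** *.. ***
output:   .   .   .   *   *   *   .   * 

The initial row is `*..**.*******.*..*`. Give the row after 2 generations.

generation 1: *..***********...*
generation 2: *..***********...*

*..***********...*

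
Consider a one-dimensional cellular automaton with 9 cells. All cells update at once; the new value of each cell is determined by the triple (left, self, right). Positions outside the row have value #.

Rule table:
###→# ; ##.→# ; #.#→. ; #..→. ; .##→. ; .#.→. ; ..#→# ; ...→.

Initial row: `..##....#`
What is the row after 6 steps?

.#.#...#.
......#..
.....#..#
....#..#.
...#..#..
..#..#..#

..#..#..#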